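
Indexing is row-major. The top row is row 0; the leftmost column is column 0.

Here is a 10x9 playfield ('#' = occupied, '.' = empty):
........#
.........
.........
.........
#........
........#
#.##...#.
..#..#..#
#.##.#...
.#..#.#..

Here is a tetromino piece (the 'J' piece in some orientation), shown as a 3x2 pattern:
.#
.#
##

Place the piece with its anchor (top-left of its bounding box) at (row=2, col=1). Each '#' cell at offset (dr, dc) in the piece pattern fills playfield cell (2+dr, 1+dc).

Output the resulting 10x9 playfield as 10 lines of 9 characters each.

Answer: ........#
.........
..#......
..#......
###......
........#
#.##...#.
..#..#..#
#.##.#...
.#..#.#..

Derivation:
Fill (2+0,1+1) = (2,2)
Fill (2+1,1+1) = (3,2)
Fill (2+2,1+0) = (4,1)
Fill (2+2,1+1) = (4,2)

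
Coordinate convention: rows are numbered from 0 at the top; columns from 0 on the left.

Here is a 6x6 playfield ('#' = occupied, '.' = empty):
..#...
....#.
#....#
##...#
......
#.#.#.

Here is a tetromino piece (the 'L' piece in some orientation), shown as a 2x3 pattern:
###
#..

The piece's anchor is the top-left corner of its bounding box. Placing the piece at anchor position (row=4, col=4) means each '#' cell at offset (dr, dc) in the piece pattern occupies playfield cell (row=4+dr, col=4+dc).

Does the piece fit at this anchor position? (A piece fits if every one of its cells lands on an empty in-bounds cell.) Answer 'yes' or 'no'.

Check each piece cell at anchor (4, 4):
  offset (0,0) -> (4,4): empty -> OK
  offset (0,1) -> (4,5): empty -> OK
  offset (0,2) -> (4,6): out of bounds -> FAIL
  offset (1,0) -> (5,4): occupied ('#') -> FAIL
All cells valid: no

Answer: no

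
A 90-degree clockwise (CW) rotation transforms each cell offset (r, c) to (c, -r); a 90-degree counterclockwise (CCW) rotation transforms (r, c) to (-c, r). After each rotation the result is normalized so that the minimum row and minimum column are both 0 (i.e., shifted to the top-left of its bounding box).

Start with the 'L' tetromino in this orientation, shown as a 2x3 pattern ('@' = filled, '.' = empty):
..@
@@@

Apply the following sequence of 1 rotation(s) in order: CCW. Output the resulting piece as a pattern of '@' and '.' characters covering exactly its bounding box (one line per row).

Answer: @@
.@
.@

Derivation:
Start:
..@
@@@
After rotation 1 (CCW):
@@
.@
.@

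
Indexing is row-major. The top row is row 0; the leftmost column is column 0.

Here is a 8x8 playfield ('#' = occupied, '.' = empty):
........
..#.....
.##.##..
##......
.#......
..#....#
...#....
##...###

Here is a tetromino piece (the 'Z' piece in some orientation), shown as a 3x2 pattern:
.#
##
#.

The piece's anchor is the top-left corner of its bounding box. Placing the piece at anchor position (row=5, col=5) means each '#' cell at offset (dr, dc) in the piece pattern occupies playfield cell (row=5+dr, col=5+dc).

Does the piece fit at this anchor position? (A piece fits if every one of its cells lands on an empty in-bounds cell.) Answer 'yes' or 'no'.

Answer: no

Derivation:
Check each piece cell at anchor (5, 5):
  offset (0,1) -> (5,6): empty -> OK
  offset (1,0) -> (6,5): empty -> OK
  offset (1,1) -> (6,6): empty -> OK
  offset (2,0) -> (7,5): occupied ('#') -> FAIL
All cells valid: no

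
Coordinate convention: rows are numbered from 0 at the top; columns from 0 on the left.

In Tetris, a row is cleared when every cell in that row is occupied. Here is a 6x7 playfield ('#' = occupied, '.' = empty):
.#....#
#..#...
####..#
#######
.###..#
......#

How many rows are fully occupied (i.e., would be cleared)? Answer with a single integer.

Check each row:
  row 0: 5 empty cells -> not full
  row 1: 5 empty cells -> not full
  row 2: 2 empty cells -> not full
  row 3: 0 empty cells -> FULL (clear)
  row 4: 3 empty cells -> not full
  row 5: 6 empty cells -> not full
Total rows cleared: 1

Answer: 1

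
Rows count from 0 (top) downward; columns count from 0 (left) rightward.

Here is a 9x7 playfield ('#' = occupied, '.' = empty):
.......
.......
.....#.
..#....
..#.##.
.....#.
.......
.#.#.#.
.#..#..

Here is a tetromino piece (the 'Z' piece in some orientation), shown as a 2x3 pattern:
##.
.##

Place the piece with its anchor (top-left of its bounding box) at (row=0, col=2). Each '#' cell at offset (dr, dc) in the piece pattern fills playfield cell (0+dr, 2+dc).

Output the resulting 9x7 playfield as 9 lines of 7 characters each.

Answer: ..##...
...##..
.....#.
..#....
..#.##.
.....#.
.......
.#.#.#.
.#..#..

Derivation:
Fill (0+0,2+0) = (0,2)
Fill (0+0,2+1) = (0,3)
Fill (0+1,2+1) = (1,3)
Fill (0+1,2+2) = (1,4)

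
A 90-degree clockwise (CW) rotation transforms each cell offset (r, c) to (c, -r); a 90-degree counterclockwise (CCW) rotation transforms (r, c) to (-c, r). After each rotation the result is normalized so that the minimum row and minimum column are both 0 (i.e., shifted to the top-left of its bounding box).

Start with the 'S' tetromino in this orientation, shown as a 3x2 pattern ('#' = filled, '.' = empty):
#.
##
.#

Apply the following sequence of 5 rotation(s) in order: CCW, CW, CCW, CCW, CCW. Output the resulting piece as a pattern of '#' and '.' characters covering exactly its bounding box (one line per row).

Start:
#.
##
.#
After rotation 1 (CCW):
.##
##.
After rotation 2 (CW):
#.
##
.#
After rotation 3 (CCW):
.##
##.
After rotation 4 (CCW):
#.
##
.#
After rotation 5 (CCW):
.##
##.

Answer: .##
##.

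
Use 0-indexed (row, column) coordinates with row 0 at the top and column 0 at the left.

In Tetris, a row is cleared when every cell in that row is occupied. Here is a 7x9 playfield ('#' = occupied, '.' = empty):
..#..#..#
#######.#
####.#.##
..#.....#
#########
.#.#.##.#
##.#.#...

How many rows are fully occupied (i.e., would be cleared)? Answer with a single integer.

Check each row:
  row 0: 6 empty cells -> not full
  row 1: 1 empty cell -> not full
  row 2: 2 empty cells -> not full
  row 3: 7 empty cells -> not full
  row 4: 0 empty cells -> FULL (clear)
  row 5: 4 empty cells -> not full
  row 6: 5 empty cells -> not full
Total rows cleared: 1

Answer: 1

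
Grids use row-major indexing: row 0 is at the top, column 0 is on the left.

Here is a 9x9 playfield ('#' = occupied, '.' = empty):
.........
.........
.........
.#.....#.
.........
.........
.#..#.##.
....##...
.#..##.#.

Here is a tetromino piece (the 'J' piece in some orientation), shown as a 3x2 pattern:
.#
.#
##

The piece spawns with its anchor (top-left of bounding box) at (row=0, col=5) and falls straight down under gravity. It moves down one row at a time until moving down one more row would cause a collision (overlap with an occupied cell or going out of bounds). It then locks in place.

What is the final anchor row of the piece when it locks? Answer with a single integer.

Spawn at (row=0, col=5). Try each row:
  row 0: fits
  row 1: fits
  row 2: fits
  row 3: fits
  row 4: blocked -> lock at row 3

Answer: 3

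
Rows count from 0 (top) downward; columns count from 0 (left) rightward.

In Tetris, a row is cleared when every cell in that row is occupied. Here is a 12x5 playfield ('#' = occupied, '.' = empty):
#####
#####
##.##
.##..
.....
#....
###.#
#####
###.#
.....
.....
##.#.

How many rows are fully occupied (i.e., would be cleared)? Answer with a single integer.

Check each row:
  row 0: 0 empty cells -> FULL (clear)
  row 1: 0 empty cells -> FULL (clear)
  row 2: 1 empty cell -> not full
  row 3: 3 empty cells -> not full
  row 4: 5 empty cells -> not full
  row 5: 4 empty cells -> not full
  row 6: 1 empty cell -> not full
  row 7: 0 empty cells -> FULL (clear)
  row 8: 1 empty cell -> not full
  row 9: 5 empty cells -> not full
  row 10: 5 empty cells -> not full
  row 11: 2 empty cells -> not full
Total rows cleared: 3

Answer: 3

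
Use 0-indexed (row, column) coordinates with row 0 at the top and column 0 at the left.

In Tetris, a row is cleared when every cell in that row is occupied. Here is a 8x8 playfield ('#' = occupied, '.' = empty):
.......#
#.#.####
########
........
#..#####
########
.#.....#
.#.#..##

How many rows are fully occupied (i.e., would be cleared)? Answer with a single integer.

Check each row:
  row 0: 7 empty cells -> not full
  row 1: 2 empty cells -> not full
  row 2: 0 empty cells -> FULL (clear)
  row 3: 8 empty cells -> not full
  row 4: 2 empty cells -> not full
  row 5: 0 empty cells -> FULL (clear)
  row 6: 6 empty cells -> not full
  row 7: 4 empty cells -> not full
Total rows cleared: 2

Answer: 2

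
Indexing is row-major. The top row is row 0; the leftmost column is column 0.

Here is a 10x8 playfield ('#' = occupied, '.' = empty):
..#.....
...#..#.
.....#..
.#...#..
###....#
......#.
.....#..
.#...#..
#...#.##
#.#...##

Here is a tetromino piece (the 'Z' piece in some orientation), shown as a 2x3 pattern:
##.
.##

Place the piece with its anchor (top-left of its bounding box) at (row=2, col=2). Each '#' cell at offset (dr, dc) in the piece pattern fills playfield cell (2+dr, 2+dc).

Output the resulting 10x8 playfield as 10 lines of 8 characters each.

Answer: ..#.....
...#..#.
..##.#..
.#.###..
###....#
......#.
.....#..
.#...#..
#...#.##
#.#...##

Derivation:
Fill (2+0,2+0) = (2,2)
Fill (2+0,2+1) = (2,3)
Fill (2+1,2+1) = (3,3)
Fill (2+1,2+2) = (3,4)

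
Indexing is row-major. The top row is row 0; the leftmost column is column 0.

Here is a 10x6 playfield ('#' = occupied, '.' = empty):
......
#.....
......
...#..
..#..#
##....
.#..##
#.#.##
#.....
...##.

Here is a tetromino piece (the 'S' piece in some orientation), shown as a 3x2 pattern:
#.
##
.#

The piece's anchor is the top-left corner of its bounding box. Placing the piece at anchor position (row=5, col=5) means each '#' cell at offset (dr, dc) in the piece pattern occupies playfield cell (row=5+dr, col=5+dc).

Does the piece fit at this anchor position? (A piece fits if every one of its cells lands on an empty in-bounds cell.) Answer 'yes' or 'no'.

Answer: no

Derivation:
Check each piece cell at anchor (5, 5):
  offset (0,0) -> (5,5): empty -> OK
  offset (1,0) -> (6,5): occupied ('#') -> FAIL
  offset (1,1) -> (6,6): out of bounds -> FAIL
  offset (2,1) -> (7,6): out of bounds -> FAIL
All cells valid: no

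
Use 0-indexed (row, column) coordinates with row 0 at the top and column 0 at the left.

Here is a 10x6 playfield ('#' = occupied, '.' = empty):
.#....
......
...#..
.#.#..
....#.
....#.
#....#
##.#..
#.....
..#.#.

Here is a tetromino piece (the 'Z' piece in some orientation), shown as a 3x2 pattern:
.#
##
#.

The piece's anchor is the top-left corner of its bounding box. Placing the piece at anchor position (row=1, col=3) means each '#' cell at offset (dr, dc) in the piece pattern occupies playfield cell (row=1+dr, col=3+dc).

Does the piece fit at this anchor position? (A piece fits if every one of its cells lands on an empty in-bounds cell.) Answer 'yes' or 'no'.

Check each piece cell at anchor (1, 3):
  offset (0,1) -> (1,4): empty -> OK
  offset (1,0) -> (2,3): occupied ('#') -> FAIL
  offset (1,1) -> (2,4): empty -> OK
  offset (2,0) -> (3,3): occupied ('#') -> FAIL
All cells valid: no

Answer: no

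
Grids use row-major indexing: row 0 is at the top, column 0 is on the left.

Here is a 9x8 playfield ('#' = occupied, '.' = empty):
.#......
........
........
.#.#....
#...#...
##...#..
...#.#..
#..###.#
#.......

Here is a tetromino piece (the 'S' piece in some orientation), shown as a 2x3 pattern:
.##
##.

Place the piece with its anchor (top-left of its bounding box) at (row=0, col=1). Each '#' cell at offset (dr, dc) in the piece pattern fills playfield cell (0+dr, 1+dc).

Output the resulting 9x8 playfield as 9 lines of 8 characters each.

Fill (0+0,1+1) = (0,2)
Fill (0+0,1+2) = (0,3)
Fill (0+1,1+0) = (1,1)
Fill (0+1,1+1) = (1,2)

Answer: .###....
.##.....
........
.#.#....
#...#...
##...#..
...#.#..
#..###.#
#.......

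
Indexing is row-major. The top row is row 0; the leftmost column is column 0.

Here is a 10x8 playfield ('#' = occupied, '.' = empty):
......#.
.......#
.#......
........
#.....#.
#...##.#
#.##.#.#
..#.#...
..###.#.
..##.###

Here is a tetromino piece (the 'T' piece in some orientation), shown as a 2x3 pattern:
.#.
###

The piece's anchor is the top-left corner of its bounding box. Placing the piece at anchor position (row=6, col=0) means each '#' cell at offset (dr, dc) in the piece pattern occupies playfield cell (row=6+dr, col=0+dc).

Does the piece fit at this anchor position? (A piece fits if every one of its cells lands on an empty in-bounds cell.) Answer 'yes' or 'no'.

Answer: no

Derivation:
Check each piece cell at anchor (6, 0):
  offset (0,1) -> (6,1): empty -> OK
  offset (1,0) -> (7,0): empty -> OK
  offset (1,1) -> (7,1): empty -> OK
  offset (1,2) -> (7,2): occupied ('#') -> FAIL
All cells valid: no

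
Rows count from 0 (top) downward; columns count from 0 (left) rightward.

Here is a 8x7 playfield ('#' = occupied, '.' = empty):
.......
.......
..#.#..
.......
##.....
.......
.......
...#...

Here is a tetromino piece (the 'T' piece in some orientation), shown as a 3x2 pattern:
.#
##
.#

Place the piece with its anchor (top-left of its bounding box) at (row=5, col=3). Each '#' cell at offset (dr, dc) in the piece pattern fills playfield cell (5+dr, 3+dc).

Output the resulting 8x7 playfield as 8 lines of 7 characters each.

Answer: .......
.......
..#.#..
.......
##.....
....#..
...##..
...##..

Derivation:
Fill (5+0,3+1) = (5,4)
Fill (5+1,3+0) = (6,3)
Fill (5+1,3+1) = (6,4)
Fill (5+2,3+1) = (7,4)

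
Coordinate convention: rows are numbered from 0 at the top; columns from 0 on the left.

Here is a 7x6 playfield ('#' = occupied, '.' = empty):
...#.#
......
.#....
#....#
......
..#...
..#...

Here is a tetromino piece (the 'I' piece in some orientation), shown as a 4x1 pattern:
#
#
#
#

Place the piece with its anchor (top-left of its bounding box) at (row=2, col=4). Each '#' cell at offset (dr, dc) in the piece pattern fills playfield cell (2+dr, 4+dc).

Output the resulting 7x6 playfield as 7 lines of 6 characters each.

Fill (2+0,4+0) = (2,4)
Fill (2+1,4+0) = (3,4)
Fill (2+2,4+0) = (4,4)
Fill (2+3,4+0) = (5,4)

Answer: ...#.#
......
.#..#.
#...##
....#.
..#.#.
..#...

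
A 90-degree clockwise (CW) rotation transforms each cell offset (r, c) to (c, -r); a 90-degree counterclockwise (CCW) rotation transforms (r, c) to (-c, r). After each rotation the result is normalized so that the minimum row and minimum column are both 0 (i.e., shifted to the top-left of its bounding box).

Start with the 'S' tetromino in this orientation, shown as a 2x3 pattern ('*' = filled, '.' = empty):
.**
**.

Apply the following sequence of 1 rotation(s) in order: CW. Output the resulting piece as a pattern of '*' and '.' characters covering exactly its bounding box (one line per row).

Answer: *.
**
.*

Derivation:
Start:
.**
**.
After rotation 1 (CW):
*.
**
.*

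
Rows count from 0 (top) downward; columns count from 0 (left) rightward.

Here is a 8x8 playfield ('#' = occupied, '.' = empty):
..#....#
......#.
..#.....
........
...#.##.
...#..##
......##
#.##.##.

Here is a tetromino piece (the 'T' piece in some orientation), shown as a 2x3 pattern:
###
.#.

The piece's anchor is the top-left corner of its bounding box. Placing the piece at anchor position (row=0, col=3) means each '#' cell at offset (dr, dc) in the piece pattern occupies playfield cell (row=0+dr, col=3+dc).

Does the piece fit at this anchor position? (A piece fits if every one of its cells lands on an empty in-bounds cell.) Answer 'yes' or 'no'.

Check each piece cell at anchor (0, 3):
  offset (0,0) -> (0,3): empty -> OK
  offset (0,1) -> (0,4): empty -> OK
  offset (0,2) -> (0,5): empty -> OK
  offset (1,1) -> (1,4): empty -> OK
All cells valid: yes

Answer: yes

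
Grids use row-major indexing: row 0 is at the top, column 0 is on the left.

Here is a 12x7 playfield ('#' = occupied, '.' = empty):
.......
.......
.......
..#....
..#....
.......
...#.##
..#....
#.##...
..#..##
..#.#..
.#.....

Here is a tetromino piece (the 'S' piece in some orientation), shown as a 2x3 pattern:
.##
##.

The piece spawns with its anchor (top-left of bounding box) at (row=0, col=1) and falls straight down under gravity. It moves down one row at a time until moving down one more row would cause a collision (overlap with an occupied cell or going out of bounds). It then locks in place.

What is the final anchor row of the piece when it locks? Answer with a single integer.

Spawn at (row=0, col=1). Try each row:
  row 0: fits
  row 1: fits
  row 2: blocked -> lock at row 1

Answer: 1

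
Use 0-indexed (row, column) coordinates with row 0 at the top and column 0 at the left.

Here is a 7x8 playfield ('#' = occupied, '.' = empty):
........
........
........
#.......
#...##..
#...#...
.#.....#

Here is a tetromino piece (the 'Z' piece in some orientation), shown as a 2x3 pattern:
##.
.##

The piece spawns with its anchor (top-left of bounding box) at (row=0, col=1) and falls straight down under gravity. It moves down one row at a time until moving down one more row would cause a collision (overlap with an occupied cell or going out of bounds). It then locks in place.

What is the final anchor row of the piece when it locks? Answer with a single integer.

Spawn at (row=0, col=1). Try each row:
  row 0: fits
  row 1: fits
  row 2: fits
  row 3: fits
  row 4: fits
  row 5: fits
  row 6: blocked -> lock at row 5

Answer: 5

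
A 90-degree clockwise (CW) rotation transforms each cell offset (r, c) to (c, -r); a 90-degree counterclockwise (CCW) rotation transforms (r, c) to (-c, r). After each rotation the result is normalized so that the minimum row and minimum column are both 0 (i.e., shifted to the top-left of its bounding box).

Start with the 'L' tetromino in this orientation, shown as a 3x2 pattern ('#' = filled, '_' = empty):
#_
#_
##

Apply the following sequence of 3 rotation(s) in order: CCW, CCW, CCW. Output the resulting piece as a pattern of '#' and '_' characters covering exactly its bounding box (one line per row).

Answer: ###
#__

Derivation:
Start:
#_
#_
##
After rotation 1 (CCW):
__#
###
After rotation 2 (CCW):
##
_#
_#
After rotation 3 (CCW):
###
#__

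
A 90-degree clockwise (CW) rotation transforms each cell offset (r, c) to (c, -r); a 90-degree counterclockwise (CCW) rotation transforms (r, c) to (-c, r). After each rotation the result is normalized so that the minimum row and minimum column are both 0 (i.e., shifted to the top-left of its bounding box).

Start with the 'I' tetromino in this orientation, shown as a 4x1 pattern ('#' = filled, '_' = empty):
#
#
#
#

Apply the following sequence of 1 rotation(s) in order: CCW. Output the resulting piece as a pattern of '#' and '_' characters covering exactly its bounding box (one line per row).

Answer: ####

Derivation:
Start:
#
#
#
#
After rotation 1 (CCW):
####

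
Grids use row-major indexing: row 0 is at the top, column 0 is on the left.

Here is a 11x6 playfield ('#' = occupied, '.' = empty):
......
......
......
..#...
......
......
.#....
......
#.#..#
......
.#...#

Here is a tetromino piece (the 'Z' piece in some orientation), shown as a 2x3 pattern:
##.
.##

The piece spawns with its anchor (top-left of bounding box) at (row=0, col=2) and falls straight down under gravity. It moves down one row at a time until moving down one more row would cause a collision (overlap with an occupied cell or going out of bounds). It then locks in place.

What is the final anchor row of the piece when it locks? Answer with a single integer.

Spawn at (row=0, col=2). Try each row:
  row 0: fits
  row 1: fits
  row 2: fits
  row 3: blocked -> lock at row 2

Answer: 2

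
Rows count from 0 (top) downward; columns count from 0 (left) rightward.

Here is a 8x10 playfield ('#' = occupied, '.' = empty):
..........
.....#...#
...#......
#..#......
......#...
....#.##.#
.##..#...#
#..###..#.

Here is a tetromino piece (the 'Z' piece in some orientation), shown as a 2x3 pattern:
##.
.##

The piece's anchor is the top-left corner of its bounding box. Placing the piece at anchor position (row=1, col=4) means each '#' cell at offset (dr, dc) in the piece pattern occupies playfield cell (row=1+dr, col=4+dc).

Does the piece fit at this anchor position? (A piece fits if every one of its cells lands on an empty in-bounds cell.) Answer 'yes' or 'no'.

Answer: no

Derivation:
Check each piece cell at anchor (1, 4):
  offset (0,0) -> (1,4): empty -> OK
  offset (0,1) -> (1,5): occupied ('#') -> FAIL
  offset (1,1) -> (2,5): empty -> OK
  offset (1,2) -> (2,6): empty -> OK
All cells valid: no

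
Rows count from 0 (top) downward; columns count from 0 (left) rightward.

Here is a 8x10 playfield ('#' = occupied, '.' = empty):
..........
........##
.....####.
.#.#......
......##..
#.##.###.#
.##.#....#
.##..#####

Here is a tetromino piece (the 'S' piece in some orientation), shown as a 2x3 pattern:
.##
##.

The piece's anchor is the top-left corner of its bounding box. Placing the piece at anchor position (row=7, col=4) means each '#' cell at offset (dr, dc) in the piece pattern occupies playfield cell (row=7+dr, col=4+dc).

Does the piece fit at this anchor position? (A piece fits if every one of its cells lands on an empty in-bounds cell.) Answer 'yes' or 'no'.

Check each piece cell at anchor (7, 4):
  offset (0,1) -> (7,5): occupied ('#') -> FAIL
  offset (0,2) -> (7,6): occupied ('#') -> FAIL
  offset (1,0) -> (8,4): out of bounds -> FAIL
  offset (1,1) -> (8,5): out of bounds -> FAIL
All cells valid: no

Answer: no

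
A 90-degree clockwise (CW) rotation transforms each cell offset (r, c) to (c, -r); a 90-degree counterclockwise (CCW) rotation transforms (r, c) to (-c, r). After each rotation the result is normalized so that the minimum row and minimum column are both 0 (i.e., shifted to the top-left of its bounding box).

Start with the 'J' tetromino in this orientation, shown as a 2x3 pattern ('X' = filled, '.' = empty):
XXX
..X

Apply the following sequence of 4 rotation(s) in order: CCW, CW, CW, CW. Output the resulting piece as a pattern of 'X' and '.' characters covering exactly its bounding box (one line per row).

Answer: X..
XXX

Derivation:
Start:
XXX
..X
After rotation 1 (CCW):
XX
X.
X.
After rotation 2 (CW):
XXX
..X
After rotation 3 (CW):
.X
.X
XX
After rotation 4 (CW):
X..
XXX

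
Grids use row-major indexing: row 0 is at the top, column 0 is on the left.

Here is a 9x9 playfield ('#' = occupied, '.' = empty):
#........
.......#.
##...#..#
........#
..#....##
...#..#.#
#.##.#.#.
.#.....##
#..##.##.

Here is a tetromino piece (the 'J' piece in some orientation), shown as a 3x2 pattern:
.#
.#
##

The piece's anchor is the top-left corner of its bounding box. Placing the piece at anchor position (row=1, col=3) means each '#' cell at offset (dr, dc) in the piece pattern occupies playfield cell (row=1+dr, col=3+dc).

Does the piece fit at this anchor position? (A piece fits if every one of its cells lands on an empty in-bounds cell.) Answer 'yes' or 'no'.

Answer: yes

Derivation:
Check each piece cell at anchor (1, 3):
  offset (0,1) -> (1,4): empty -> OK
  offset (1,1) -> (2,4): empty -> OK
  offset (2,0) -> (3,3): empty -> OK
  offset (2,1) -> (3,4): empty -> OK
All cells valid: yes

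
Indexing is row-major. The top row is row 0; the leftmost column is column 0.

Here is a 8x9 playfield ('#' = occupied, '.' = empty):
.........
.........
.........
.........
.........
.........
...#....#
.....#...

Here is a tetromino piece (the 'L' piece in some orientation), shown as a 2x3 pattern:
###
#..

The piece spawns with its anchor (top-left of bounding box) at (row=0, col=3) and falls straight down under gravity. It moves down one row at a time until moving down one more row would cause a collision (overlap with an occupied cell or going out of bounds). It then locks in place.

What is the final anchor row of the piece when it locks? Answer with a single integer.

Answer: 4

Derivation:
Spawn at (row=0, col=3). Try each row:
  row 0: fits
  row 1: fits
  row 2: fits
  row 3: fits
  row 4: fits
  row 5: blocked -> lock at row 4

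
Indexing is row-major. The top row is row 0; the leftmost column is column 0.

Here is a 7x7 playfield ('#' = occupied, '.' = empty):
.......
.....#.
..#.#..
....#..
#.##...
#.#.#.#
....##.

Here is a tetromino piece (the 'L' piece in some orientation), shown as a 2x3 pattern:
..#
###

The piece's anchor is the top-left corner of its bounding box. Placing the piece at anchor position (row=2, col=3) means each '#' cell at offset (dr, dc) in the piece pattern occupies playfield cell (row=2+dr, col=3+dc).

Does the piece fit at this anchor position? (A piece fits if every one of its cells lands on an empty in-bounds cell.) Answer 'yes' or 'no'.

Answer: no

Derivation:
Check each piece cell at anchor (2, 3):
  offset (0,2) -> (2,5): empty -> OK
  offset (1,0) -> (3,3): empty -> OK
  offset (1,1) -> (3,4): occupied ('#') -> FAIL
  offset (1,2) -> (3,5): empty -> OK
All cells valid: no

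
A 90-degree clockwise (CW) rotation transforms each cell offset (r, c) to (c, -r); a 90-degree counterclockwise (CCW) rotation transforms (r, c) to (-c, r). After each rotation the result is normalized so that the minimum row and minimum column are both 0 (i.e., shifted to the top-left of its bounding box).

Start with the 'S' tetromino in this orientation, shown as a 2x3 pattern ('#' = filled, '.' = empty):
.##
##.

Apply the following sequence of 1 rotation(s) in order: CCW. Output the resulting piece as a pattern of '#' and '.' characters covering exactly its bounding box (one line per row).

Answer: #.
##
.#

Derivation:
Start:
.##
##.
After rotation 1 (CCW):
#.
##
.#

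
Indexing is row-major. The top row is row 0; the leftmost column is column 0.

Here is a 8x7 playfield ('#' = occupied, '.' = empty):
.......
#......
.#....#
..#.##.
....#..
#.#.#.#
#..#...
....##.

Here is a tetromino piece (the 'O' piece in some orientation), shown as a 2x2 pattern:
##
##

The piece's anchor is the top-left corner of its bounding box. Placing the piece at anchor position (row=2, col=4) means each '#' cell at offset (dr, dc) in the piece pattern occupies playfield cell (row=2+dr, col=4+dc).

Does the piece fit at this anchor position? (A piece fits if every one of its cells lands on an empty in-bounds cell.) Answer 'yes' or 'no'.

Check each piece cell at anchor (2, 4):
  offset (0,0) -> (2,4): empty -> OK
  offset (0,1) -> (2,5): empty -> OK
  offset (1,0) -> (3,4): occupied ('#') -> FAIL
  offset (1,1) -> (3,5): occupied ('#') -> FAIL
All cells valid: no

Answer: no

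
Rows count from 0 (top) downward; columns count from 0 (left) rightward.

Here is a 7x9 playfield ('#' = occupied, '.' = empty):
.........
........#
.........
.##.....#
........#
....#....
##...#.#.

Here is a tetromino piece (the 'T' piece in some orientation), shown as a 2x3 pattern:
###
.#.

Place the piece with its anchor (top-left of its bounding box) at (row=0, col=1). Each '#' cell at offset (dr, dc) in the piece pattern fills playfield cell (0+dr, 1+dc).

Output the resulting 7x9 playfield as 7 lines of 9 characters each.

Answer: .###.....
..#.....#
.........
.##.....#
........#
....#....
##...#.#.

Derivation:
Fill (0+0,1+0) = (0,1)
Fill (0+0,1+1) = (0,2)
Fill (0+0,1+2) = (0,3)
Fill (0+1,1+1) = (1,2)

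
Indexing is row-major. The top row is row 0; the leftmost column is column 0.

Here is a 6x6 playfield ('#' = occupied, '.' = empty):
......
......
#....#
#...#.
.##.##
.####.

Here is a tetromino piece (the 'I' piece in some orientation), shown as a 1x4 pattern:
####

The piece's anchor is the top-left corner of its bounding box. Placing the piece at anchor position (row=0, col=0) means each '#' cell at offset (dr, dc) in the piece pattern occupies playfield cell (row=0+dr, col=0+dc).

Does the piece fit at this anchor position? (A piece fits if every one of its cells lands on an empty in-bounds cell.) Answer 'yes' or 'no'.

Answer: yes

Derivation:
Check each piece cell at anchor (0, 0):
  offset (0,0) -> (0,0): empty -> OK
  offset (0,1) -> (0,1): empty -> OK
  offset (0,2) -> (0,2): empty -> OK
  offset (0,3) -> (0,3): empty -> OK
All cells valid: yes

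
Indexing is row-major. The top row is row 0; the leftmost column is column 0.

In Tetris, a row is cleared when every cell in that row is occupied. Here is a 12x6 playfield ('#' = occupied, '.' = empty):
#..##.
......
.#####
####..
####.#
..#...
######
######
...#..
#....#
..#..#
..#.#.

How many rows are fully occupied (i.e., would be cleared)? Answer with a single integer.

Answer: 2

Derivation:
Check each row:
  row 0: 3 empty cells -> not full
  row 1: 6 empty cells -> not full
  row 2: 1 empty cell -> not full
  row 3: 2 empty cells -> not full
  row 4: 1 empty cell -> not full
  row 5: 5 empty cells -> not full
  row 6: 0 empty cells -> FULL (clear)
  row 7: 0 empty cells -> FULL (clear)
  row 8: 5 empty cells -> not full
  row 9: 4 empty cells -> not full
  row 10: 4 empty cells -> not full
  row 11: 4 empty cells -> not full
Total rows cleared: 2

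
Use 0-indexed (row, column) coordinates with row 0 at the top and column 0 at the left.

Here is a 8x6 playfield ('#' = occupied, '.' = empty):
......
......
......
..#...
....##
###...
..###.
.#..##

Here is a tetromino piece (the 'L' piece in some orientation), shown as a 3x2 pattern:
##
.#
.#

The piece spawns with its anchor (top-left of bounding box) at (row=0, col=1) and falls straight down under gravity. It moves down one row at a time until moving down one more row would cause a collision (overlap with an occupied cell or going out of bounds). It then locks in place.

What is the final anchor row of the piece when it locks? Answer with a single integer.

Spawn at (row=0, col=1). Try each row:
  row 0: fits
  row 1: blocked -> lock at row 0

Answer: 0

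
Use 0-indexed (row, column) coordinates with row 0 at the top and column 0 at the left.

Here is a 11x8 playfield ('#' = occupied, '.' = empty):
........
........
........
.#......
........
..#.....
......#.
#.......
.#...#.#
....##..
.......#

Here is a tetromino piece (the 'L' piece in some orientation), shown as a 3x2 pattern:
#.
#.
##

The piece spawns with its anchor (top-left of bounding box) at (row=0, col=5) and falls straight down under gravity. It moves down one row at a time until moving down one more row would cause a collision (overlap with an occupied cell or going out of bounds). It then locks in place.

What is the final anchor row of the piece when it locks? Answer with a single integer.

Answer: 3

Derivation:
Spawn at (row=0, col=5). Try each row:
  row 0: fits
  row 1: fits
  row 2: fits
  row 3: fits
  row 4: blocked -> lock at row 3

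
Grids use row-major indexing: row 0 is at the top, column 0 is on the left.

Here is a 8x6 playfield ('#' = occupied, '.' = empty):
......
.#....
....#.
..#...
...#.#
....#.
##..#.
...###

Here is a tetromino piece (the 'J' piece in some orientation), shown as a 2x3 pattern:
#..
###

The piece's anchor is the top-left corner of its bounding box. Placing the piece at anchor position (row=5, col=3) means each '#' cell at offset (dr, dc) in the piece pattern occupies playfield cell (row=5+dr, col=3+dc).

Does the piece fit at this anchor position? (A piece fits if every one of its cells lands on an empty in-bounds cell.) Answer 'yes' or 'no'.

Check each piece cell at anchor (5, 3):
  offset (0,0) -> (5,3): empty -> OK
  offset (1,0) -> (6,3): empty -> OK
  offset (1,1) -> (6,4): occupied ('#') -> FAIL
  offset (1,2) -> (6,5): empty -> OK
All cells valid: no

Answer: no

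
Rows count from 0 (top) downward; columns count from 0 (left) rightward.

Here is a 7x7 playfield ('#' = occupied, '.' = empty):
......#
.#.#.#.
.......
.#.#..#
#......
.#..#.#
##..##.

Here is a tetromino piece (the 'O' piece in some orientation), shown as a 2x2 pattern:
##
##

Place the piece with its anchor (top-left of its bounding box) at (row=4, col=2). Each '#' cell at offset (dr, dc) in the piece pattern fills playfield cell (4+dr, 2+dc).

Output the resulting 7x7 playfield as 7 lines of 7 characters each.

Answer: ......#
.#.#.#.
.......
.#.#..#
#.##...
.####.#
##..##.

Derivation:
Fill (4+0,2+0) = (4,2)
Fill (4+0,2+1) = (4,3)
Fill (4+1,2+0) = (5,2)
Fill (4+1,2+1) = (5,3)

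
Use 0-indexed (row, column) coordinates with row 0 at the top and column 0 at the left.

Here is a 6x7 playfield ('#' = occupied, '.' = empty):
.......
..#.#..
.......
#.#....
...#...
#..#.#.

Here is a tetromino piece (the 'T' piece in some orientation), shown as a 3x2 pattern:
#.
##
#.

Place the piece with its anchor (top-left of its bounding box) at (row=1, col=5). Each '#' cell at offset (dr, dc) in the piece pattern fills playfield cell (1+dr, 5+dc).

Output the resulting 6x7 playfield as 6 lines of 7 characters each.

Answer: .......
..#.##.
.....##
#.#..#.
...#...
#..#.#.

Derivation:
Fill (1+0,5+0) = (1,5)
Fill (1+1,5+0) = (2,5)
Fill (1+1,5+1) = (2,6)
Fill (1+2,5+0) = (3,5)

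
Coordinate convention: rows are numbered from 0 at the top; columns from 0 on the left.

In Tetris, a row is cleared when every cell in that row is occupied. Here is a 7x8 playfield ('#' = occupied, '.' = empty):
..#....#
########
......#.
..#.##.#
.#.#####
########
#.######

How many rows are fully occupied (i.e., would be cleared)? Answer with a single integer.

Check each row:
  row 0: 6 empty cells -> not full
  row 1: 0 empty cells -> FULL (clear)
  row 2: 7 empty cells -> not full
  row 3: 4 empty cells -> not full
  row 4: 2 empty cells -> not full
  row 5: 0 empty cells -> FULL (clear)
  row 6: 1 empty cell -> not full
Total rows cleared: 2

Answer: 2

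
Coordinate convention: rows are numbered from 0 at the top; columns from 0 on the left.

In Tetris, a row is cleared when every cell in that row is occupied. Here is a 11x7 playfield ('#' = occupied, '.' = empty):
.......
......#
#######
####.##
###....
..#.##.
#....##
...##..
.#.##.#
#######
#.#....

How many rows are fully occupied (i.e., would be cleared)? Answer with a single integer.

Check each row:
  row 0: 7 empty cells -> not full
  row 1: 6 empty cells -> not full
  row 2: 0 empty cells -> FULL (clear)
  row 3: 1 empty cell -> not full
  row 4: 4 empty cells -> not full
  row 5: 4 empty cells -> not full
  row 6: 4 empty cells -> not full
  row 7: 5 empty cells -> not full
  row 8: 3 empty cells -> not full
  row 9: 0 empty cells -> FULL (clear)
  row 10: 5 empty cells -> not full
Total rows cleared: 2

Answer: 2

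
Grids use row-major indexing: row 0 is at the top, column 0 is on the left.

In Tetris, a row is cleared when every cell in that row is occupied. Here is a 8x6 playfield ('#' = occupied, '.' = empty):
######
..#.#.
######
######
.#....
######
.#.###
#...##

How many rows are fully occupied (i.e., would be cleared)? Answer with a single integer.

Answer: 4

Derivation:
Check each row:
  row 0: 0 empty cells -> FULL (clear)
  row 1: 4 empty cells -> not full
  row 2: 0 empty cells -> FULL (clear)
  row 3: 0 empty cells -> FULL (clear)
  row 4: 5 empty cells -> not full
  row 5: 0 empty cells -> FULL (clear)
  row 6: 2 empty cells -> not full
  row 7: 3 empty cells -> not full
Total rows cleared: 4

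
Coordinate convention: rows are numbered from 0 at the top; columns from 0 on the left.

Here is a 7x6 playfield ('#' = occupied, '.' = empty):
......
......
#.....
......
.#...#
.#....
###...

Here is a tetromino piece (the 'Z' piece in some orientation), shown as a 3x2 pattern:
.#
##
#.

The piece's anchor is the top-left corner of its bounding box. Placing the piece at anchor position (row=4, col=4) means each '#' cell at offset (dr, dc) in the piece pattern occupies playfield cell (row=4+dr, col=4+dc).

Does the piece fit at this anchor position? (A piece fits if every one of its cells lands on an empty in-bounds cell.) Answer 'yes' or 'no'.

Answer: no

Derivation:
Check each piece cell at anchor (4, 4):
  offset (0,1) -> (4,5): occupied ('#') -> FAIL
  offset (1,0) -> (5,4): empty -> OK
  offset (1,1) -> (5,5): empty -> OK
  offset (2,0) -> (6,4): empty -> OK
All cells valid: no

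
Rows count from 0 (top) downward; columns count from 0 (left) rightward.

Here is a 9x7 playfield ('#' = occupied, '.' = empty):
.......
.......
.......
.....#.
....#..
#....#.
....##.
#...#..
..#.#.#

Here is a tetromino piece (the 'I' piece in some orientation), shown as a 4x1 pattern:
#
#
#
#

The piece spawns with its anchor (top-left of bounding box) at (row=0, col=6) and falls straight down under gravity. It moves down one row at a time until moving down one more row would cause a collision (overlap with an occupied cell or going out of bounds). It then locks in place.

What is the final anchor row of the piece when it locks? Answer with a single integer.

Spawn at (row=0, col=6). Try each row:
  row 0: fits
  row 1: fits
  row 2: fits
  row 3: fits
  row 4: fits
  row 5: blocked -> lock at row 4

Answer: 4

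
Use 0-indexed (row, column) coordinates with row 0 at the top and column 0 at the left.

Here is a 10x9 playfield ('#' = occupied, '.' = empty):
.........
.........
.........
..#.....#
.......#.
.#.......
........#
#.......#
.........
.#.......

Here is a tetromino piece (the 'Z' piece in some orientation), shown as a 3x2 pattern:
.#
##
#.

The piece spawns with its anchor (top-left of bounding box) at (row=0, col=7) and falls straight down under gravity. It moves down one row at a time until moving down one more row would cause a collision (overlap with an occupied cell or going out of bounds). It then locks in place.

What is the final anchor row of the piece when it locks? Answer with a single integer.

Answer: 1

Derivation:
Spawn at (row=0, col=7). Try each row:
  row 0: fits
  row 1: fits
  row 2: blocked -> lock at row 1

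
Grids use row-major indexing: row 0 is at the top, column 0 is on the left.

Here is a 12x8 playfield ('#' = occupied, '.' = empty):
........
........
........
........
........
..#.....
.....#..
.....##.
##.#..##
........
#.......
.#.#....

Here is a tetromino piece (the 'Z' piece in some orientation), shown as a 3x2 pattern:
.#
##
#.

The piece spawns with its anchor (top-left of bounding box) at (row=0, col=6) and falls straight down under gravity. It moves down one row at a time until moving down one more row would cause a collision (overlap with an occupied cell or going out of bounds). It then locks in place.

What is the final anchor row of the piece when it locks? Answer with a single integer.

Answer: 4

Derivation:
Spawn at (row=0, col=6). Try each row:
  row 0: fits
  row 1: fits
  row 2: fits
  row 3: fits
  row 4: fits
  row 5: blocked -> lock at row 4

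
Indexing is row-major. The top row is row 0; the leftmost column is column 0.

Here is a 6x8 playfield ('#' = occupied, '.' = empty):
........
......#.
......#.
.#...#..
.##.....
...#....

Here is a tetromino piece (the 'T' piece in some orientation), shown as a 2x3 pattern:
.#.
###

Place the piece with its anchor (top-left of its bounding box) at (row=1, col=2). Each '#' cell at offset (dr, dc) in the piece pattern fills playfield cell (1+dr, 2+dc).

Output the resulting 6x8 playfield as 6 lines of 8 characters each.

Fill (1+0,2+1) = (1,3)
Fill (1+1,2+0) = (2,2)
Fill (1+1,2+1) = (2,3)
Fill (1+1,2+2) = (2,4)

Answer: ........
...#..#.
..###.#.
.#...#..
.##.....
...#....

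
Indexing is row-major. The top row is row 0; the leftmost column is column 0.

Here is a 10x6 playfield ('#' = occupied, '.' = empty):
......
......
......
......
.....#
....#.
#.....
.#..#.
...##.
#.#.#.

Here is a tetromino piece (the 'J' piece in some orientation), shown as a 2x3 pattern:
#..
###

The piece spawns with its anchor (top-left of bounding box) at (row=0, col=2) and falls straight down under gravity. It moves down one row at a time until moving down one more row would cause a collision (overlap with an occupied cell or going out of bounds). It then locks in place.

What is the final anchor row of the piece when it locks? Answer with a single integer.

Spawn at (row=0, col=2). Try each row:
  row 0: fits
  row 1: fits
  row 2: fits
  row 3: fits
  row 4: blocked -> lock at row 3

Answer: 3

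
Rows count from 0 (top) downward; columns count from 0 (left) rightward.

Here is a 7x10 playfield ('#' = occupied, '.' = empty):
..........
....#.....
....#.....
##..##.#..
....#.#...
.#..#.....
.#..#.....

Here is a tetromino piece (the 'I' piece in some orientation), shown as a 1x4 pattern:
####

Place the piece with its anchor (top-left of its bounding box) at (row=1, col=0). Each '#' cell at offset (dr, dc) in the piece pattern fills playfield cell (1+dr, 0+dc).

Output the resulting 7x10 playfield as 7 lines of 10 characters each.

Answer: ..........
#####.....
....#.....
##..##.#..
....#.#...
.#..#.....
.#..#.....

Derivation:
Fill (1+0,0+0) = (1,0)
Fill (1+0,0+1) = (1,1)
Fill (1+0,0+2) = (1,2)
Fill (1+0,0+3) = (1,3)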